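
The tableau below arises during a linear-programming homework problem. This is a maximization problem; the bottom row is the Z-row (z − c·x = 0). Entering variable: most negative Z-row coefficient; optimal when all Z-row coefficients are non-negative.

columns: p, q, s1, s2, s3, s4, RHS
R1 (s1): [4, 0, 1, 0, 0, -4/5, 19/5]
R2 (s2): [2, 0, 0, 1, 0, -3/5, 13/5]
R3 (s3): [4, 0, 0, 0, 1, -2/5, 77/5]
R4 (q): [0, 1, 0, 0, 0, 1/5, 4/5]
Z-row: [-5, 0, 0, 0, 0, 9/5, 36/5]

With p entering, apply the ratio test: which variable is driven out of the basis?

s1

Column p entries and ratios — s1: (19/5)/4 = 19/20; s2: (13/5)/2 = 13/10; s3: (77/5)/4 = 77/20; q: 0 ≤ 0, skip.
Smallest ratio is 19/20 in the row of s1, so s1 leaves.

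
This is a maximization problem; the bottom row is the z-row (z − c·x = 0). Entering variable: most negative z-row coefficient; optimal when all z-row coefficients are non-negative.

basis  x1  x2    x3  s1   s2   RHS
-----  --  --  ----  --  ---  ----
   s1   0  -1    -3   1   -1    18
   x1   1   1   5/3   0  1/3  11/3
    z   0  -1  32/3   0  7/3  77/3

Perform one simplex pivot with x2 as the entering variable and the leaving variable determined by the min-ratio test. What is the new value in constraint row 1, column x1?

Ratio test on column x2 — row 1: entry -1 ≤ 0; row 2: (11/3)/1 = 11/3. Minimum is 11/3 at row 2 (x1 leaves); pivot element 1.
Divide row 2 by 1; eliminate column x2 from the other rows.
Row 1 update in column x1: 0 − (-1)·1 = 1.

1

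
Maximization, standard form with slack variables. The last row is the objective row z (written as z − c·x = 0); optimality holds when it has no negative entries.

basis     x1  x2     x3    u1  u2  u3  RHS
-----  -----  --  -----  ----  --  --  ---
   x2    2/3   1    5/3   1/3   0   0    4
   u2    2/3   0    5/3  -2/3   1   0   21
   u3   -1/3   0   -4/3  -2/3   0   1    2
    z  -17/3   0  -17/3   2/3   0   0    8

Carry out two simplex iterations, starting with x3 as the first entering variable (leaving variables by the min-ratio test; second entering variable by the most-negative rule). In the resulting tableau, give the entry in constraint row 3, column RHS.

Ratio test on column x3 — row 1: 4/(5/3) = 12/5; row 2: 21/(5/3) = 63/5; row 3: entry -4/3 ≤ 0. Minimum is 12/5 at row 1 (x2 leaves); pivot element 5/3.
Divide row 1 by 5/3; eliminate column x3 from the other rows.
Second iteration: most negative z-row entry is -17/5 in column x1, so x1 enters.
Ratio test on column x1 — row 1: (12/5)/(2/5) = 6; row 2: entry 0 ≤ 0; row 3: (26/5)/(1/5) = 26. Minimum is 6 at row 1 (x3 leaves); pivot element 2/5.
Divide row 1 by 2/5; eliminate column x1 from the other rows.
After both pivots, the entry at constraint row 3, column RHS is 4.

4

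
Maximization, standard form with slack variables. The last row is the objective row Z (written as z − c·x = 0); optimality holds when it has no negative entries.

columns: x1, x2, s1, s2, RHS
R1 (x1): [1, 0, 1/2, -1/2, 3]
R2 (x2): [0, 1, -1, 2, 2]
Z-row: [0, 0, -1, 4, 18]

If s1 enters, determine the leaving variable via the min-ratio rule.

Column s1 entries and ratios — x1: 3/(1/2) = 6; x2: -1 ≤ 0, skip.
Smallest ratio is 6 in the row of x1, so x1 leaves.

x1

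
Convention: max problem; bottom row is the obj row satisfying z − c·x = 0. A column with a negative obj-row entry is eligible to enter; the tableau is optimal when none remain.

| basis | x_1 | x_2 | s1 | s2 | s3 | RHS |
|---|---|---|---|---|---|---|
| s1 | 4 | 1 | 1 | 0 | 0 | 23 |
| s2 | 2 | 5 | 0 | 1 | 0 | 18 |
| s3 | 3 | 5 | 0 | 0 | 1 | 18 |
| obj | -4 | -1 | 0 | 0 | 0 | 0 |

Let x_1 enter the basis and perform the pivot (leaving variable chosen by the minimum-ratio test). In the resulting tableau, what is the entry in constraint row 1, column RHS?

Ratio test on column x_1 — row 1: 23/4 = 23/4; row 2: 18/2 = 9; row 3: 18/3 = 6. Minimum is 23/4 at row 1 (s1 leaves); pivot element 4.
Divide row 1 by 4; eliminate column x_1 from the other rows.
In the new row 1, the RHS entry is the old entry divided by the pivot: 23/4 = 23/4.

23/4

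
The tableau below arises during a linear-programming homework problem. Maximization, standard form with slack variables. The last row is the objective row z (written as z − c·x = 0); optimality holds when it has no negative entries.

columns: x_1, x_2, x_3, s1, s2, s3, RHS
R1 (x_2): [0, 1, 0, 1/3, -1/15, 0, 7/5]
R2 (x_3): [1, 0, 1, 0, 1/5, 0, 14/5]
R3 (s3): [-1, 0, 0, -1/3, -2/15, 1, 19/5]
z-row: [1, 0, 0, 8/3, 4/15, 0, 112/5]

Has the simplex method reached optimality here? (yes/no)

Every z-row coefficient is ≥ 0, so the tableau is optimal.

yes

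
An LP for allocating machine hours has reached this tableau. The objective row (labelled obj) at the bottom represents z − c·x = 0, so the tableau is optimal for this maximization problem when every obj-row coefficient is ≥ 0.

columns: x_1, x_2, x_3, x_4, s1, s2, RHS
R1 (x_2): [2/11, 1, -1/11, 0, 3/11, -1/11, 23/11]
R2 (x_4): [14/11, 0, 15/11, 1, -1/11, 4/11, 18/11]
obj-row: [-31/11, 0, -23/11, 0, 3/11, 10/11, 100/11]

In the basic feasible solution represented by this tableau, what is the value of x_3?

x_3 is not in the basis, so in the current basic feasible solution x_3 = 0.

0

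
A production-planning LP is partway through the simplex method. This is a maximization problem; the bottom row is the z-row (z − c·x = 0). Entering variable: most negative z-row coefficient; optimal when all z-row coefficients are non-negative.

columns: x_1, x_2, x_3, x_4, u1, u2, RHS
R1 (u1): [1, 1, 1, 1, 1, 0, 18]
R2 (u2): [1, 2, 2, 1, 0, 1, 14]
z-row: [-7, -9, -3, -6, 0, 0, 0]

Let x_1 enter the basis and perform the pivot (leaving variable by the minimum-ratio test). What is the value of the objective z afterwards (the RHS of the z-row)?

98

Ratio test on column x_1 — row 1: 18/1 = 18; row 2: 14/1 = 14. Minimum is 14 at row 2 (u2 leaves); pivot element 1.
Pivot on row 2; the z-row RHS becomes 0 − (-7)·14 = 98.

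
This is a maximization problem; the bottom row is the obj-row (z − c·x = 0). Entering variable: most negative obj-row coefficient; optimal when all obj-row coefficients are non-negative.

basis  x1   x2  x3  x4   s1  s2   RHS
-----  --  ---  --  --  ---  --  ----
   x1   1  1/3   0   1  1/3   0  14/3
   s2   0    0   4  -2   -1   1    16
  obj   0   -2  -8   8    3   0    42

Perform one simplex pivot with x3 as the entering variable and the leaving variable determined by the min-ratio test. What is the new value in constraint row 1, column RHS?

14/3

Ratio test on column x3 — row 1: entry 0 ≤ 0; row 2: 16/4 = 4. Minimum is 4 at row 2 (s2 leaves); pivot element 4.
Divide row 2 by 4; eliminate column x3 from the other rows.
Row 1 update in column RHS: 14/3 − 0·4 = 14/3.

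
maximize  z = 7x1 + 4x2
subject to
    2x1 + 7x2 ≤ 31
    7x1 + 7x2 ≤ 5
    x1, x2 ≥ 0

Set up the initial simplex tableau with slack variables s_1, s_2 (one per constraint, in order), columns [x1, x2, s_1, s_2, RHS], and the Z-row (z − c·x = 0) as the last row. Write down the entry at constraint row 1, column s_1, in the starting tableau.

1

Slack s_1 belongs to constraint 1; its column is the unit vector e_1, so the entry in row 1 is 1.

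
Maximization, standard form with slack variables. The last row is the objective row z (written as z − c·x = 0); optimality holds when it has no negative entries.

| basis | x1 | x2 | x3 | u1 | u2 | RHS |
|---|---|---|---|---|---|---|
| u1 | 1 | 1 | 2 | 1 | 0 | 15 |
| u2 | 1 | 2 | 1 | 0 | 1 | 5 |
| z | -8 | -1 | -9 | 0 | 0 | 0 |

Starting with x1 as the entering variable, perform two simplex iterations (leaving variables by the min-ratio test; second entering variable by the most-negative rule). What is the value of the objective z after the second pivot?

Ratio test on column x1 — row 1: 15/1 = 15; row 2: 5/1 = 5. Minimum is 5 at row 2 (u2 leaves); pivot element 1.
Pivot on row 2; the z-row RHS becomes 0 − (-8)·5 = 40.
Next entering variable (most negative z-row entry -1): x3.
Ratio test on column x3 — row 1: 10/1 = 10; row 2: 5/1 = 5. Minimum is 5 at row 2 (x1 leaves); pivot element 1.
After the second pivot the z-row RHS is 40 − (-1)·5 = 45.

45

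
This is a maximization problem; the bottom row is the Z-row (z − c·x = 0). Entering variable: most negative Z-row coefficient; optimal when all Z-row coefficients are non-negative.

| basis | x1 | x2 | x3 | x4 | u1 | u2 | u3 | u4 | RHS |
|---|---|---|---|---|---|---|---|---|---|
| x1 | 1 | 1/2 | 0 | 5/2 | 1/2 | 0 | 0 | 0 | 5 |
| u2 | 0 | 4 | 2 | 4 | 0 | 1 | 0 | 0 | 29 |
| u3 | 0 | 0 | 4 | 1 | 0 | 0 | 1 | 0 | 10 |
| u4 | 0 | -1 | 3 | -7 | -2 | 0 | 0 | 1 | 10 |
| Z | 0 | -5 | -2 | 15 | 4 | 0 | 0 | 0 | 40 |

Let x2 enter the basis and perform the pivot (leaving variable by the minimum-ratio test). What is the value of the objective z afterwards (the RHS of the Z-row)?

Ratio test on column x2 — row 1: 5/(1/2) = 10; row 2: 29/4 = 29/4; row 3: entry 0 ≤ 0; row 4: entry -1 ≤ 0. Minimum is 29/4 at row 2 (u2 leaves); pivot element 4.
Pivot on row 2; the Z-row RHS becomes 40 − (-5)·(29/4) = 305/4.

305/4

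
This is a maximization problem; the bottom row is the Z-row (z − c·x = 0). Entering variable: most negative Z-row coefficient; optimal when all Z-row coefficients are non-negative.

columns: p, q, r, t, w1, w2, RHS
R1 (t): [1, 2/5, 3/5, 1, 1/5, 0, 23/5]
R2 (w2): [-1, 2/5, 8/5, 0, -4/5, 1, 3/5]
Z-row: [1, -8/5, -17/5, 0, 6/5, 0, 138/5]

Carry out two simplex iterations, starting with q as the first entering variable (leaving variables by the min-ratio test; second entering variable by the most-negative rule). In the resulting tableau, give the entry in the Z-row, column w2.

5/2

Ratio test on column q — row 1: (23/5)/(2/5) = 23/2; row 2: (3/5)/(2/5) = 3/2. Minimum is 3/2 at row 2 (w2 leaves); pivot element 2/5.
Divide row 2 by 2/5; eliminate column q from the other rows.
Second iteration: most negative Z-row entry is -3 in column p, so p enters.
Ratio test on column p — row 1: 4/2 = 2; row 2: entry -5/2 ≤ 0. Minimum is 2 at row 1 (t leaves); pivot element 2.
Divide row 1 by 2; eliminate column p from the other rows.
After both pivots, the entry at the Z-row, column w2 is 5/2.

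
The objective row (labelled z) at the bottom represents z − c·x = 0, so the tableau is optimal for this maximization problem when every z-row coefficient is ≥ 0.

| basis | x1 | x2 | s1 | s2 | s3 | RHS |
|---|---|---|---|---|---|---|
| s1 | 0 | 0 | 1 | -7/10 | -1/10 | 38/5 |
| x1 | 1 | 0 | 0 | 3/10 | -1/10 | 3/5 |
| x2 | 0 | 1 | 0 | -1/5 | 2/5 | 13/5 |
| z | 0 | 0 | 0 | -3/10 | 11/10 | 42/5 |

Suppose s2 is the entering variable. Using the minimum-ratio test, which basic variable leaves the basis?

Column s2 entries and ratios — s1: -7/10 ≤ 0, skip; x1: (3/5)/(3/10) = 2; x2: -1/5 ≤ 0, skip.
Smallest ratio is 2 in the row of x1, so x1 leaves.

x1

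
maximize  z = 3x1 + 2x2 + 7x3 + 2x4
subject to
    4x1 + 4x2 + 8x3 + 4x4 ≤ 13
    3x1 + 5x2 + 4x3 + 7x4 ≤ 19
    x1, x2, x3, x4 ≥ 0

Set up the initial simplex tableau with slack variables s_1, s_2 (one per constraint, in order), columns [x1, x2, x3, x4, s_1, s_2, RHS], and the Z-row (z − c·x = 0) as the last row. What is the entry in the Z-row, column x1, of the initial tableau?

The Z-row carries the negated objective coefficients: the x1 entry is -3.

-3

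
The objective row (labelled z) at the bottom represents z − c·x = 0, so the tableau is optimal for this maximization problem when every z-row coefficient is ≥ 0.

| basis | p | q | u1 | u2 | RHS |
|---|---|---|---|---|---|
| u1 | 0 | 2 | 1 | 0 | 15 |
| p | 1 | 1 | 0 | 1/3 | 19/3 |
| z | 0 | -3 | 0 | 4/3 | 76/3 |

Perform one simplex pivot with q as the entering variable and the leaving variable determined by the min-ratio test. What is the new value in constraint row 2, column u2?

Ratio test on column q — row 1: 15/2 = 15/2; row 2: (19/3)/1 = 19/3. Minimum is 19/3 at row 2 (p leaves); pivot element 1.
Divide row 2 by 1; eliminate column q from the other rows.
In the new row 2, the u2 entry is the old entry divided by the pivot: (1/3)/1 = 1/3.

1/3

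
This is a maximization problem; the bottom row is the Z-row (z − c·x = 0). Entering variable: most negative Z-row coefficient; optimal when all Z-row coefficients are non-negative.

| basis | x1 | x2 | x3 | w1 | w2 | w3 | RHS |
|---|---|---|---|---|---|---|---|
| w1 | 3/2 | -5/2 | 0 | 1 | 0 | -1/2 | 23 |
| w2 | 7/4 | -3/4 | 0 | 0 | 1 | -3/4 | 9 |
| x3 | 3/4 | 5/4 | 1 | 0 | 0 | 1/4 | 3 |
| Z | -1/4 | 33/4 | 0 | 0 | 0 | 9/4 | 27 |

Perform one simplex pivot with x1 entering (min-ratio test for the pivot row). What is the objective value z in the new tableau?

Ratio test on column x1 — row 1: 23/(3/2) = 46/3; row 2: 9/(7/4) = 36/7; row 3: 3/(3/4) = 4. Minimum is 4 at row 3 (x3 leaves); pivot element 3/4.
Pivot on row 3; the Z-row RHS becomes 27 − (-1/4)·4 = 28.

28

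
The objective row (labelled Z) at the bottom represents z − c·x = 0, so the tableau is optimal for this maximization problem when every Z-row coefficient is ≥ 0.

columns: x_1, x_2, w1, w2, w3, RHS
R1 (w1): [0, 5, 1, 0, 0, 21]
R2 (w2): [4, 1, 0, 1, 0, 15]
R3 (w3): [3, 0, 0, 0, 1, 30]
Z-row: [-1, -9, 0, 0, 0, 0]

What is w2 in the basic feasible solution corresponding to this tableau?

w2 is basic (row 2); its value is the RHS of that row, 15.

15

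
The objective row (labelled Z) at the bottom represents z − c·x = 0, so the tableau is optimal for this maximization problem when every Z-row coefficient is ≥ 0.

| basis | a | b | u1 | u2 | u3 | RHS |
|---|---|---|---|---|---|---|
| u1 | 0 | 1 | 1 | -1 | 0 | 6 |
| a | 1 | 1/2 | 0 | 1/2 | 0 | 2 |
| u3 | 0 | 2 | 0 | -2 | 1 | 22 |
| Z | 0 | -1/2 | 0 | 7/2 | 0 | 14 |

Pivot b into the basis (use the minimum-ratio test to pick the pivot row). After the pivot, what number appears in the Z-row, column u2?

Ratio test on column b — row 1: 6/1 = 6; row 2: 2/(1/2) = 4; row 3: 22/2 = 11. Minimum is 4 at row 2 (a leaves); pivot element 1/2.
Divide row 2 by 1/2; eliminate column b from the other rows.
Z-row update in column u2: 7/2 − (-1/2)·1 = 4.

4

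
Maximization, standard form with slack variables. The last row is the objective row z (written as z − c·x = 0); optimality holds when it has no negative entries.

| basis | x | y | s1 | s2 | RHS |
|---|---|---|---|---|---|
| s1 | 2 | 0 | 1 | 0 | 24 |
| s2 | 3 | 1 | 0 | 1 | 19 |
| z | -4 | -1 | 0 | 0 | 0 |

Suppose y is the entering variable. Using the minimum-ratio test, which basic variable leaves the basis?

s2

Column y entries and ratios — s1: 0 ≤ 0, skip; s2: 19/1 = 19.
Smallest ratio is 19 in the row of s2, so s2 leaves.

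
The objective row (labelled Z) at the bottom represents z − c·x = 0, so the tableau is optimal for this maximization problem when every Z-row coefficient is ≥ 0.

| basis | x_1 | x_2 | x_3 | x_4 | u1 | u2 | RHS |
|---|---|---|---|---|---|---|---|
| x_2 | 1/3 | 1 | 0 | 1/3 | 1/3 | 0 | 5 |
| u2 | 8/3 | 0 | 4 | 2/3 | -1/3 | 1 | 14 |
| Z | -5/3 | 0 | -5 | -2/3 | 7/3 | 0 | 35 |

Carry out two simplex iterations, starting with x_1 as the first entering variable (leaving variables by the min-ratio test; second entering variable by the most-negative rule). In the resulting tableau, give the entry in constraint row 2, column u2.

Ratio test on column x_1 — row 1: 5/(1/3) = 15; row 2: 14/(8/3) = 21/4. Minimum is 21/4 at row 2 (u2 leaves); pivot element 8/3.
Divide row 2 by 8/3; eliminate column x_1 from the other rows.
Second iteration: most negative Z-row entry is -5/2 in column x_3, so x_3 enters.
Ratio test on column x_3 — row 1: entry -1/2 ≤ 0; row 2: (21/4)/(3/2) = 7/2. Minimum is 7/2 at row 2 (x_1 leaves); pivot element 3/2.
Divide row 2 by 3/2; eliminate column x_3 from the other rows.
After both pivots, the entry at constraint row 2, column u2 is 1/4.

1/4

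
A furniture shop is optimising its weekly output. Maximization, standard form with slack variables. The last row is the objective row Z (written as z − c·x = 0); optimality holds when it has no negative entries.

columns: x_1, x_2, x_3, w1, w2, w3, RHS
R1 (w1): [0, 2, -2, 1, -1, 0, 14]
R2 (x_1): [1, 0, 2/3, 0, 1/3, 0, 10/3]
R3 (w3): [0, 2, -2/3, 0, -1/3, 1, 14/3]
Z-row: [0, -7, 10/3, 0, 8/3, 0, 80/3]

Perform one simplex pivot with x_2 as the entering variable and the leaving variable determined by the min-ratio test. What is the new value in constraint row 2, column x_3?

2/3

Ratio test on column x_2 — row 1: 14/2 = 7; row 2: entry 0 ≤ 0; row 3: (14/3)/2 = 7/3. Minimum is 7/3 at row 3 (w3 leaves); pivot element 2.
Divide row 3 by 2; eliminate column x_2 from the other rows.
Row 2 update in column x_3: 2/3 − 0·(-1/3) = 2/3.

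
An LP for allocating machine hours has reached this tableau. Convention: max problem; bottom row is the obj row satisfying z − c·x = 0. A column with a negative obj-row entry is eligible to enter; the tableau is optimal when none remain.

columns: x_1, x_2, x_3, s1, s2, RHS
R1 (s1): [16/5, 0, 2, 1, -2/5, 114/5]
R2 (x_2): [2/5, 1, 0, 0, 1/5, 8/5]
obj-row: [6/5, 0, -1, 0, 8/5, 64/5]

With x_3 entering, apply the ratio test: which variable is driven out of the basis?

Column x_3 entries and ratios — s1: (114/5)/2 = 57/5; x_2: 0 ≤ 0, skip.
Smallest ratio is 57/5 in the row of s1, so s1 leaves.

s1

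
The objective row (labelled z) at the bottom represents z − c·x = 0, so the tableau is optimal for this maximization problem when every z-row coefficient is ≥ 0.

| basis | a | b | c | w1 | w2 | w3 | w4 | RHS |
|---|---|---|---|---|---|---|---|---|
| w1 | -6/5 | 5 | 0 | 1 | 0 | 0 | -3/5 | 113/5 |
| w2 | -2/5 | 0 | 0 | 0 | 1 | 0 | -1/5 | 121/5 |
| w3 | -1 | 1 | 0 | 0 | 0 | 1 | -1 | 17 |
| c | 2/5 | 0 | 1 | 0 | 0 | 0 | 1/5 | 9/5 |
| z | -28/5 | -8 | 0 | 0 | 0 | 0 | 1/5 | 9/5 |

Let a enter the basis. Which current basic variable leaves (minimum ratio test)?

c

Column a entries and ratios — w1: -6/5 ≤ 0, skip; w2: -2/5 ≤ 0, skip; w3: -1 ≤ 0, skip; c: (9/5)/(2/5) = 9/2.
Smallest ratio is 9/2 in the row of c, so c leaves.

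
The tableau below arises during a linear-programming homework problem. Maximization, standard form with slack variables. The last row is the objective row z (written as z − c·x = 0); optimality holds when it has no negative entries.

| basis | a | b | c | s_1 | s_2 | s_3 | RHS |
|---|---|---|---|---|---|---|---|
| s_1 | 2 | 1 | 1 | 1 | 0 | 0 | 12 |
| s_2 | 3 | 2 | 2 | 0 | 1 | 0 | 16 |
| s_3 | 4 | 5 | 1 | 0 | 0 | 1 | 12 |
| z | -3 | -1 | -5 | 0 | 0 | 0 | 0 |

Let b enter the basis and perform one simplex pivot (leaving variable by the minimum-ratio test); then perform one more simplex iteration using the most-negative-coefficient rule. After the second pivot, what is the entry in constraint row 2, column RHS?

Ratio test on column b — row 1: 12/1 = 12; row 2: 16/2 = 8; row 3: 12/5 = 12/5. Minimum is 12/5 at row 3 (s_3 leaves); pivot element 5.
Divide row 3 by 5; eliminate column b from the other rows.
Second iteration: most negative z-row entry is -24/5 in column c, so c enters.
Ratio test on column c — row 1: (48/5)/(4/5) = 12; row 2: (56/5)/(8/5) = 7; row 3: (12/5)/(1/5) = 12. Minimum is 7 at row 2 (s_2 leaves); pivot element 8/5.
Divide row 2 by 8/5; eliminate column c from the other rows.
After both pivots, the entry at constraint row 2, column RHS is 7.

7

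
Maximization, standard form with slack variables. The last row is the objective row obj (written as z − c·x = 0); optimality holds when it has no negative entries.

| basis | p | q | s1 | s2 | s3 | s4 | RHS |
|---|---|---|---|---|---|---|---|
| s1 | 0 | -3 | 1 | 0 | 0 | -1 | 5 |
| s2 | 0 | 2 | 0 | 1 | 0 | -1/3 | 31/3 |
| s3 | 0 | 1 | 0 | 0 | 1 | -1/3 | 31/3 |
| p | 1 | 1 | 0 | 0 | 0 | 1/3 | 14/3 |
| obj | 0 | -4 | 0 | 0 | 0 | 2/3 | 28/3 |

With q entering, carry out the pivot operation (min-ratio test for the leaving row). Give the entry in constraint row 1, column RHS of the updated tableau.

19

Ratio test on column q — row 1: entry -3 ≤ 0; row 2: (31/3)/2 = 31/6; row 3: (31/3)/1 = 31/3; row 4: (14/3)/1 = 14/3. Minimum is 14/3 at row 4 (p leaves); pivot element 1.
Divide row 4 by 1; eliminate column q from the other rows.
Row 1 update in column RHS: 5 − (-3)·(14/3) = 19.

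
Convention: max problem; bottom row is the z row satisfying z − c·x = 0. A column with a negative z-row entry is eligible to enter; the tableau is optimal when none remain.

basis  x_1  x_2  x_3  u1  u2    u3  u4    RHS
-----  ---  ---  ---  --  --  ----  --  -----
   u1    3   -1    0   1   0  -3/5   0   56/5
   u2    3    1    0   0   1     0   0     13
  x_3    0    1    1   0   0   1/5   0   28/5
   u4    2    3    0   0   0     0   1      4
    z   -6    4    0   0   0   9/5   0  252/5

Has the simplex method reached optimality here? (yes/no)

no

The z-row has a negative entry -6 in column x_1, so it is not optimal.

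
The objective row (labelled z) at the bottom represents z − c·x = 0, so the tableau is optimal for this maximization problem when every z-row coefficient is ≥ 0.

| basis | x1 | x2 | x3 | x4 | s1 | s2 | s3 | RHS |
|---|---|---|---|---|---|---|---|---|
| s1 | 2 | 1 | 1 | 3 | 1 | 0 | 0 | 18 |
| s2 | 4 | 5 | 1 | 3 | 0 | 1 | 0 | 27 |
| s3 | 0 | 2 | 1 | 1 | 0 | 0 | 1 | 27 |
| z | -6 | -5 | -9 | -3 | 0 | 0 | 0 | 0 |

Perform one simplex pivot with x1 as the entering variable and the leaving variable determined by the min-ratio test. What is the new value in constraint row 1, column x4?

Ratio test on column x1 — row 1: 18/2 = 9; row 2: 27/4 = 27/4; row 3: entry 0 ≤ 0. Minimum is 27/4 at row 2 (s2 leaves); pivot element 4.
Divide row 2 by 4; eliminate column x1 from the other rows.
Row 1 update in column x4: 3 − 2·(3/4) = 3/2.

3/2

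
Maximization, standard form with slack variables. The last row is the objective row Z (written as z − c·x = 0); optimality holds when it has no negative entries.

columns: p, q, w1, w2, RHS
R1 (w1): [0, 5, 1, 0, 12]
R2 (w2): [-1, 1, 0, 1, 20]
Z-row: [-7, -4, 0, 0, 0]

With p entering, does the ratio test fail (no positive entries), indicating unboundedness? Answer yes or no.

yes

Every constraint-row entry in column p is ≤ 0, so increasing p is unbounded.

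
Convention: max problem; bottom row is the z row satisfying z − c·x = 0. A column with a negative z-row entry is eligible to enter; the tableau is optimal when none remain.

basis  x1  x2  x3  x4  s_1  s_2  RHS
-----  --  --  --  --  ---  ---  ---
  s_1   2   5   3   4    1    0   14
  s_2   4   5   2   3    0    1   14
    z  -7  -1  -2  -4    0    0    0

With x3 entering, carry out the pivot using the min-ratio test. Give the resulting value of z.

28/3

Ratio test on column x3 — row 1: 14/3 = 14/3; row 2: 14/2 = 7. Minimum is 14/3 at row 1 (s_1 leaves); pivot element 3.
Pivot on row 1; the z-row RHS becomes 0 − (-2)·(14/3) = 28/3.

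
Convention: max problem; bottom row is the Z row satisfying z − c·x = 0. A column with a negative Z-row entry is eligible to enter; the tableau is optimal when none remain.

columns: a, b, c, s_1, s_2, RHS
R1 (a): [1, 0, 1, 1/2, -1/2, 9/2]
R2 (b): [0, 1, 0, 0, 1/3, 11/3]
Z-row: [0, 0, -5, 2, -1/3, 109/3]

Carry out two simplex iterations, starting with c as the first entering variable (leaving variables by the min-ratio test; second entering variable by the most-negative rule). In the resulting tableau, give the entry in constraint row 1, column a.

1

Ratio test on column c — row 1: (9/2)/1 = 9/2; row 2: entry 0 ≤ 0. Minimum is 9/2 at row 1 (a leaves); pivot element 1.
Divide row 1 by 1; eliminate column c from the other rows.
Second iteration: most negative Z-row entry is -17/6 in column s_2, so s_2 enters.
Ratio test on column s_2 — row 1: entry -1/2 ≤ 0; row 2: (11/3)/(1/3) = 11. Minimum is 11 at row 2 (b leaves); pivot element 1/3.
Divide row 2 by 1/3; eliminate column s_2 from the other rows.
After both pivots, the entry at constraint row 1, column a is 1.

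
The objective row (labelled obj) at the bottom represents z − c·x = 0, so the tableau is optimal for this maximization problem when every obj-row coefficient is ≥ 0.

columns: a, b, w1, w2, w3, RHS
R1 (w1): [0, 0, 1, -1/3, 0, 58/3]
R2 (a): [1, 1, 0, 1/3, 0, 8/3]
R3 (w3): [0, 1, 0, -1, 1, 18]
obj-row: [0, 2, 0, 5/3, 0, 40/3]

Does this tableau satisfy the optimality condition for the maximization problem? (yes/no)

yes

Every obj-row coefficient is ≥ 0, so the tableau is optimal.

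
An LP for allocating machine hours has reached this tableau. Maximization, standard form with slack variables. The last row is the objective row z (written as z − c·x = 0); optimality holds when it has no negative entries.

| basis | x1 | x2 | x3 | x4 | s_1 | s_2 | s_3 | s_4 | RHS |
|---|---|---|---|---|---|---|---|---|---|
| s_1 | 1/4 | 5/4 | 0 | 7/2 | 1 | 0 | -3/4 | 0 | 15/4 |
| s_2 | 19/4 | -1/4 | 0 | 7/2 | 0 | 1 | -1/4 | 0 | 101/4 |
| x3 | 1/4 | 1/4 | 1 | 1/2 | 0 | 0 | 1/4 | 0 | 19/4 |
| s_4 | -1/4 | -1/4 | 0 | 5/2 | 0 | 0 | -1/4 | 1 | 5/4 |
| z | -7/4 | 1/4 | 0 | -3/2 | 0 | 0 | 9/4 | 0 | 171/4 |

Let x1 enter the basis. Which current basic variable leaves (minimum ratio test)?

Column x1 entries and ratios — s_1: (15/4)/(1/4) = 15; s_2: (101/4)/(19/4) = 101/19; x3: (19/4)/(1/4) = 19; s_4: -1/4 ≤ 0, skip.
Smallest ratio is 101/19 in the row of s_2, so s_2 leaves.

s_2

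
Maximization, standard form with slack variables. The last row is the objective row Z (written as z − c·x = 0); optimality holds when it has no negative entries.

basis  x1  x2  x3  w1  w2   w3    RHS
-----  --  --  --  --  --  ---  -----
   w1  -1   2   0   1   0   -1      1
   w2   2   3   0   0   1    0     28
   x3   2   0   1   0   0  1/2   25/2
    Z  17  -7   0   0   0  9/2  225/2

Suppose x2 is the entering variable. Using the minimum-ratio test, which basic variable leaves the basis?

Column x2 entries and ratios — w1: 1/2 = 1/2; w2: 28/3 = 28/3; x3: 0 ≤ 0, skip.
Smallest ratio is 1/2 in the row of w1, so w1 leaves.

w1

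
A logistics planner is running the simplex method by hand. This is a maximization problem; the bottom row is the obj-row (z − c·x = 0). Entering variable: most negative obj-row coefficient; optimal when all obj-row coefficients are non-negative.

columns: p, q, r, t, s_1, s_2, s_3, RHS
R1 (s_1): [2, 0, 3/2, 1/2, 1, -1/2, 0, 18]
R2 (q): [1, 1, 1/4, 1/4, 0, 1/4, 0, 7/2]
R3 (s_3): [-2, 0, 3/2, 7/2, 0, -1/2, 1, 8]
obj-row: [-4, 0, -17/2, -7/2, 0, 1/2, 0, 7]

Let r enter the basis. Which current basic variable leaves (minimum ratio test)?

Column r entries and ratios — s_1: 18/(3/2) = 12; q: (7/2)/(1/4) = 14; s_3: 8/(3/2) = 16/3.
Smallest ratio is 16/3 in the row of s_3, so s_3 leaves.

s_3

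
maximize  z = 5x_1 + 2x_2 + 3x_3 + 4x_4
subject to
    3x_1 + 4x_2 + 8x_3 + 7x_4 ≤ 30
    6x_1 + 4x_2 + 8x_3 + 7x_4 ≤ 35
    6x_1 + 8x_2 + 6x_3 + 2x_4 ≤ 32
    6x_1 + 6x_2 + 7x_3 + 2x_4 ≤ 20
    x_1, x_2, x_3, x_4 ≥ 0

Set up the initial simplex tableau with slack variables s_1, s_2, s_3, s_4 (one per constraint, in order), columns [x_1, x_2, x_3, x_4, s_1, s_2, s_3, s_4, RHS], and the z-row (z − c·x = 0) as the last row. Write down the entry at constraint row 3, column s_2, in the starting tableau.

0

Slack s_2 belongs to constraint 2; its column is the unit vector e_2, so the entry in row 3 is 0.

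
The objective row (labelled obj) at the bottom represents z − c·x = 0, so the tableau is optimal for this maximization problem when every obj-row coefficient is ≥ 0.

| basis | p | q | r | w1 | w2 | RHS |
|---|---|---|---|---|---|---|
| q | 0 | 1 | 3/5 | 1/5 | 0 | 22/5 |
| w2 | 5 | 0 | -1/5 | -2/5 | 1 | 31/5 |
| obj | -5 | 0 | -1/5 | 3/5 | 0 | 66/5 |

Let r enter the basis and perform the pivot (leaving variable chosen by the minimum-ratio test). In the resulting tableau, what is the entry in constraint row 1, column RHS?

Ratio test on column r — row 1: (22/5)/(3/5) = 22/3; row 2: entry -1/5 ≤ 0. Minimum is 22/3 at row 1 (q leaves); pivot element 3/5.
Divide row 1 by 3/5; eliminate column r from the other rows.
In the new row 1, the RHS entry is the old entry divided by the pivot: (22/5)/(3/5) = 22/3.

22/3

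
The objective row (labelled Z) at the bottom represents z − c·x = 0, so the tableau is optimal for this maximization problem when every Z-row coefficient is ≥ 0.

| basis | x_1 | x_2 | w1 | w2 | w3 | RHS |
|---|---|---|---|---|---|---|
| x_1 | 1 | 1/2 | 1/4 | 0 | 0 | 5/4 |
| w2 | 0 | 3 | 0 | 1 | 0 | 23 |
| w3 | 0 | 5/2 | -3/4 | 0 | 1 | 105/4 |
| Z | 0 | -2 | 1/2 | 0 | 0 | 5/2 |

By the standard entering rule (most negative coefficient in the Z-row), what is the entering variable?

Negative Z-row entries: x_2: -2.
The most negative is -2 in column x_2, so x_2 enters.

x_2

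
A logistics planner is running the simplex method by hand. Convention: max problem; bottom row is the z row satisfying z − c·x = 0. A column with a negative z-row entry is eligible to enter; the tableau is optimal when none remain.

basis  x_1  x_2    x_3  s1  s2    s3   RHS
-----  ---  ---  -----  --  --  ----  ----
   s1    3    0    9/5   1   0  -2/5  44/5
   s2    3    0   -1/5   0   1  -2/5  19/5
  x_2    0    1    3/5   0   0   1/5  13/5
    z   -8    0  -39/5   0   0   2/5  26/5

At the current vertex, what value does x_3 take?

x_3 is not in the basis, so in the current basic feasible solution x_3 = 0.

0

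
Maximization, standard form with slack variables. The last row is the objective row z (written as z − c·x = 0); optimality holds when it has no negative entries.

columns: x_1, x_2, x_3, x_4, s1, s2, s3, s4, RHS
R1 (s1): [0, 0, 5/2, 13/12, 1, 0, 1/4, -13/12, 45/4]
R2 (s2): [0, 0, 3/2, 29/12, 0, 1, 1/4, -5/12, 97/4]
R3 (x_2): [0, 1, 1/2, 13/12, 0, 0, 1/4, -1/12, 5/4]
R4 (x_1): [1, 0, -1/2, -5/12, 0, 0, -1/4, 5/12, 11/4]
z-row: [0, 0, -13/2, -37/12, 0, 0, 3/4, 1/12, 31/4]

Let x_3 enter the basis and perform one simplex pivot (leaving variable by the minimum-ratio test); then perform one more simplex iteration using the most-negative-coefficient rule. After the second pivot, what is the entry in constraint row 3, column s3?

Ratio test on column x_3 — row 1: (45/4)/(5/2) = 9/2; row 2: (97/4)/(3/2) = 97/6; row 3: (5/4)/(1/2) = 5/2; row 4: entry -1/2 ≤ 0. Minimum is 5/2 at row 3 (x_2 leaves); pivot element 1/2.
Divide row 3 by 1/2; eliminate column x_3 from the other rows.
Second iteration: most negative z-row entry is -1 in column s4, so s4 enters.
Ratio test on column s4 — row 1: entry -2/3 ≤ 0; row 2: entry -1/6 ≤ 0; row 3: entry -1/6 ≤ 0; row 4: 4/(1/3) = 12. Minimum is 12 at row 4 (x_1 leaves); pivot element 1/3.
Divide row 4 by 1/3; eliminate column s4 from the other rows.
After both pivots, the entry at constraint row 3, column s3 is 1/2.

1/2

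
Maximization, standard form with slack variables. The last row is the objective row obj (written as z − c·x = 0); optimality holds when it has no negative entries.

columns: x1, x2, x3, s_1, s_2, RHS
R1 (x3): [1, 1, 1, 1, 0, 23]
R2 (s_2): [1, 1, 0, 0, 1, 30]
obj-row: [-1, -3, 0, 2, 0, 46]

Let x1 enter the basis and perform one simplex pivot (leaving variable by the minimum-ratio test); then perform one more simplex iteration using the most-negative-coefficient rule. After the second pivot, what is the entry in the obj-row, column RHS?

Ratio test on column x1 — row 1: 23/1 = 23; row 2: 30/1 = 30. Minimum is 23 at row 1 (x3 leaves); pivot element 1.
Divide row 1 by 1; eliminate column x1 from the other rows.
Second iteration: most negative obj-row entry is -2 in column x2, so x2 enters.
Ratio test on column x2 — row 1: 23/1 = 23; row 2: entry 0 ≤ 0. Minimum is 23 at row 1 (x1 leaves); pivot element 1.
Divide row 1 by 1; eliminate column x2 from the other rows.
After both pivots, the entry at the obj-row, column RHS is 115.

115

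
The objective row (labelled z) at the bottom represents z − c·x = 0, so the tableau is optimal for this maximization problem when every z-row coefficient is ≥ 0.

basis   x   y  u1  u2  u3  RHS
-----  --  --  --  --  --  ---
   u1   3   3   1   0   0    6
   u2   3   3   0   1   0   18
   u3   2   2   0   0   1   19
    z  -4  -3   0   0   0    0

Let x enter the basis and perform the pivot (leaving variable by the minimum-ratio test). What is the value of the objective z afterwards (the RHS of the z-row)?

Ratio test on column x — row 1: 6/3 = 2; row 2: 18/3 = 6; row 3: 19/2 = 19/2. Minimum is 2 at row 1 (u1 leaves); pivot element 3.
Pivot on row 1; the z-row RHS becomes 0 − (-4)·2 = 8.

8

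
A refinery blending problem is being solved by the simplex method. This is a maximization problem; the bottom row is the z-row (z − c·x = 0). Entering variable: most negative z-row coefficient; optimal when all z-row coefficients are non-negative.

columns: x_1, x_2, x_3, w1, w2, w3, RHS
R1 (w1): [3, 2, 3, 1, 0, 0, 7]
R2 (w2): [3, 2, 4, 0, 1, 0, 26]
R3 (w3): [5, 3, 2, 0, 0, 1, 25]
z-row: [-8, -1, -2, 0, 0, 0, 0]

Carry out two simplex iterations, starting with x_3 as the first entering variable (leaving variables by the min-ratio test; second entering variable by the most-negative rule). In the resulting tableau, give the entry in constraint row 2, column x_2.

0

Ratio test on column x_3 — row 1: 7/3 = 7/3; row 2: 26/4 = 13/2; row 3: 25/2 = 25/2. Minimum is 7/3 at row 1 (w1 leaves); pivot element 3.
Divide row 1 by 3; eliminate column x_3 from the other rows.
Second iteration: most negative z-row entry is -6 in column x_1, so x_1 enters.
Ratio test on column x_1 — row 1: (7/3)/1 = 7/3; row 2: entry -1 ≤ 0; row 3: (61/3)/3 = 61/9. Minimum is 7/3 at row 1 (x_3 leaves); pivot element 1.
Divide row 1 by 1; eliminate column x_1 from the other rows.
After both pivots, the entry at constraint row 2, column x_2 is 0.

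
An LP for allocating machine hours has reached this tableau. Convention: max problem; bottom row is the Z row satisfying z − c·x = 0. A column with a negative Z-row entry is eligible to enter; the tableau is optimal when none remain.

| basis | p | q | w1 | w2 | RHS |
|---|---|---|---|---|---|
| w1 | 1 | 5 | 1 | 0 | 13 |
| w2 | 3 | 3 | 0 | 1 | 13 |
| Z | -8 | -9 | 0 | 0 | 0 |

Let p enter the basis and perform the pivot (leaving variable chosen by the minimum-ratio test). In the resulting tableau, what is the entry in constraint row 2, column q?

1

Ratio test on column p — row 1: 13/1 = 13; row 2: 13/3 = 13/3. Minimum is 13/3 at row 2 (w2 leaves); pivot element 3.
Divide row 2 by 3; eliminate column p from the other rows.
In the new row 2, the q entry is the old entry divided by the pivot: 3/3 = 1.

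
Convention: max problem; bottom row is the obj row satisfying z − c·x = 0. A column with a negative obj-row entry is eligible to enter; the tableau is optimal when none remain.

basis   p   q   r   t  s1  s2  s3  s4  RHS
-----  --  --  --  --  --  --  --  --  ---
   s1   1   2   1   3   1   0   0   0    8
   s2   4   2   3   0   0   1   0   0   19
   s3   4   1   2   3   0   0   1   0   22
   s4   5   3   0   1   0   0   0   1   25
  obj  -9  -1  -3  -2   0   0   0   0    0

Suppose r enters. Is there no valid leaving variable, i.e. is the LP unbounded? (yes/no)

Column r has positive entries in row(s) 1, 2, 3, so the ratio test bounds it — not unbounded.

no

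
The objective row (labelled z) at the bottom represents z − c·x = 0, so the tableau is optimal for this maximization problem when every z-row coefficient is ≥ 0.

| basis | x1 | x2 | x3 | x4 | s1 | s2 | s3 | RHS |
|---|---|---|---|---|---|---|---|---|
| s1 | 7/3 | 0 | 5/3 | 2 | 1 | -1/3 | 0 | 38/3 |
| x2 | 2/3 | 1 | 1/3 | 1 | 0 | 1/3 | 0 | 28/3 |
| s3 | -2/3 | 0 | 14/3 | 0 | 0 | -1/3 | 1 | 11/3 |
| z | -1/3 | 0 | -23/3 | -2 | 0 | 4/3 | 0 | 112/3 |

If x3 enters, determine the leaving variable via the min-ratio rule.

Column x3 entries and ratios — s1: (38/3)/(5/3) = 38/5; x2: (28/3)/(1/3) = 28; s3: (11/3)/(14/3) = 11/14.
Smallest ratio is 11/14 in the row of s3, so s3 leaves.

s3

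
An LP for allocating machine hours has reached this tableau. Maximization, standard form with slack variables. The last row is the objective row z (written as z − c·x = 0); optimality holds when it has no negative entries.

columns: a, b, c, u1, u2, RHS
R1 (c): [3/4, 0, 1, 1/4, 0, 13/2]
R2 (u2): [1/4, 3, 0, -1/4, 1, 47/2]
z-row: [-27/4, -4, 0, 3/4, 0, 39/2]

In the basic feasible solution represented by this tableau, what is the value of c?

c is basic (row 1); its value is the RHS of that row, 13/2.

13/2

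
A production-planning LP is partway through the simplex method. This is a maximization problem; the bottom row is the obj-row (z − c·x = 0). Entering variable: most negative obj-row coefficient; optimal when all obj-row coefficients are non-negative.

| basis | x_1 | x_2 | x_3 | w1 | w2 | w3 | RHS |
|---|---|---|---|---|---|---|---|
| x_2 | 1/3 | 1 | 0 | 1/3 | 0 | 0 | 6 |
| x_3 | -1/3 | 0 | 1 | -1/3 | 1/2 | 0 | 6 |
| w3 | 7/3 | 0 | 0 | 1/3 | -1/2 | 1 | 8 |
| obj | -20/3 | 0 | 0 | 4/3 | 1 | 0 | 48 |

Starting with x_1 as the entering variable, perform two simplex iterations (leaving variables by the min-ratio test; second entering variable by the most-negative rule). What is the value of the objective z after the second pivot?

Ratio test on column x_1 — row 1: 6/(1/3) = 18; row 2: entry -1/3 ≤ 0; row 3: 8/(7/3) = 24/7. Minimum is 24/7 at row 3 (w3 leaves); pivot element 7/3.
Pivot on row 3; the obj-row RHS becomes 48 − (-20/3)·(24/7) = 496/7.
Next entering variable (most negative obj-row entry -3/7): w2.
Ratio test on column w2 — row 1: (34/7)/(1/14) = 68; row 2: (50/7)/(3/7) = 50/3; row 3: entry -3/14 ≤ 0. Minimum is 50/3 at row 2 (x_3 leaves); pivot element 3/7.
After the second pivot the obj-row RHS is 496/7 − (-3/7)·(50/3) = 78.

78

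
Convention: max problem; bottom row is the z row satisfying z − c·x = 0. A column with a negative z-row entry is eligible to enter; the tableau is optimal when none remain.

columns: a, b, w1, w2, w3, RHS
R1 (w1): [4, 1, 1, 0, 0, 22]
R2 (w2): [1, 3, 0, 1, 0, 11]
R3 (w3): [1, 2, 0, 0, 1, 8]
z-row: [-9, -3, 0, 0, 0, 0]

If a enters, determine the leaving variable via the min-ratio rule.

Column a entries and ratios — w1: 22/4 = 11/2; w2: 11/1 = 11; w3: 8/1 = 8.
Smallest ratio is 11/2 in the row of w1, so w1 leaves.

w1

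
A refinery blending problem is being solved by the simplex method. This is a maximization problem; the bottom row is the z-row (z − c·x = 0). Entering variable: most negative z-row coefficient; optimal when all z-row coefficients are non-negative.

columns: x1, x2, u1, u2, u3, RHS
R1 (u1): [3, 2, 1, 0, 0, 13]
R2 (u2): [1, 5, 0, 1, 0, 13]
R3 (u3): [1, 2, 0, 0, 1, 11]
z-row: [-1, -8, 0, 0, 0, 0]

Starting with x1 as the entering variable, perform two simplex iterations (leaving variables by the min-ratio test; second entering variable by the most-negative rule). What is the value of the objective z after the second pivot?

19

Ratio test on column x1 — row 1: 13/3 = 13/3; row 2: 13/1 = 13; row 3: 11/1 = 11. Minimum is 13/3 at row 1 (u1 leaves); pivot element 3.
Pivot on row 1; the z-row RHS becomes 0 − (-1)·(13/3) = 13/3.
Next entering variable (most negative z-row entry -22/3): x2.
Ratio test on column x2 — row 1: (13/3)/(2/3) = 13/2; row 2: (26/3)/(13/3) = 2; row 3: (20/3)/(4/3) = 5. Minimum is 2 at row 2 (u2 leaves); pivot element 13/3.
After the second pivot the z-row RHS is 13/3 − (-22/3)·2 = 19.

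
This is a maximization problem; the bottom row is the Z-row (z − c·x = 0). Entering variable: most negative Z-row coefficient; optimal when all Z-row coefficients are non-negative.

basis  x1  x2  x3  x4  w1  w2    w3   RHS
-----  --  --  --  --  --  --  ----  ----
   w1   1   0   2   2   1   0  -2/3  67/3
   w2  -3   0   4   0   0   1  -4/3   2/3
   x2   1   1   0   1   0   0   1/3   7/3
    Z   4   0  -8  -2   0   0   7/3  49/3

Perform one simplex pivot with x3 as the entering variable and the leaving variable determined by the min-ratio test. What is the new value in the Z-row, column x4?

Ratio test on column x3 — row 1: (67/3)/2 = 67/6; row 2: (2/3)/4 = 1/6; row 3: entry 0 ≤ 0. Minimum is 1/6 at row 2 (w2 leaves); pivot element 4.
Divide row 2 by 4; eliminate column x3 from the other rows.
Z-row update in column x4: -2 − (-8)·0 = -2.

-2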